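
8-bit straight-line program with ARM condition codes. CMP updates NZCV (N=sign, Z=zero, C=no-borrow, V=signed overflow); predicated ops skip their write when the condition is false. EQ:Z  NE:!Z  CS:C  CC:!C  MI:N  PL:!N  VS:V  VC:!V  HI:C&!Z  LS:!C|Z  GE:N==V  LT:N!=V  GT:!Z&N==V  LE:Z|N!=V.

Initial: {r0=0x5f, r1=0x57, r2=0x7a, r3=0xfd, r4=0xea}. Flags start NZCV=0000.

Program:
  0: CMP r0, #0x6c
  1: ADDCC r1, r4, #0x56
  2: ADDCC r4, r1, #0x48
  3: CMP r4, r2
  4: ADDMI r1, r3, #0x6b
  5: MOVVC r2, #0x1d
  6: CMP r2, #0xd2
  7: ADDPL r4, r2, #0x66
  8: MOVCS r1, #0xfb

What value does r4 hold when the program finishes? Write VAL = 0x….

VAL = 0x88

[0] flags=1000 → (cmp)
[1] flags=1000 CC?T → r1=0x40
[2] flags=1000 CC?T → r4=0x88
[3] flags=0011 → (cmp)
[4] flags=0011 MI?F → skip
[5] flags=0011 VC?F → skip
[6] flags=1001 → (cmp)
[7] flags=1001 PL?F → skip
[8] flags=1001 CS?F → skip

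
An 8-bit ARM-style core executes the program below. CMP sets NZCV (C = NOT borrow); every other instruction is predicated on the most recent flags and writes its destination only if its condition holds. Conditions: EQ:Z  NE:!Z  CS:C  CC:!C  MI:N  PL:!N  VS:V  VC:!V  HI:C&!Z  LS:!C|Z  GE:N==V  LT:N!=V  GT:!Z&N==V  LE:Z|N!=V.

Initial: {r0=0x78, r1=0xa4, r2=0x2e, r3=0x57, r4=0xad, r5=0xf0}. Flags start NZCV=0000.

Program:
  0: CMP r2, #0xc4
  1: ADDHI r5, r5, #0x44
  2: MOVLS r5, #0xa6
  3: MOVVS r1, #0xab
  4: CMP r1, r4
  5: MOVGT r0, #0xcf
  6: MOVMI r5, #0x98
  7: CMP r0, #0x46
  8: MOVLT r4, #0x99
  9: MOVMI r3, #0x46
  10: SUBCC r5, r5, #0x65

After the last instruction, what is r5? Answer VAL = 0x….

VAL = 0x98

[0] flags=0000 → (cmp)
[1] flags=0000 HI?F → skip
[2] flags=0000 LS?T → r5=0xa6
[3] flags=0000 VS?F → skip
[4] flags=1000 → (cmp)
[5] flags=1000 GT?F → skip
[6] flags=1000 MI?T → r5=0x98
[7] flags=0010 → (cmp)
[8] flags=0010 LT?F → skip
[9] flags=0010 MI?F → skip
[10] flags=0010 CC?F → skip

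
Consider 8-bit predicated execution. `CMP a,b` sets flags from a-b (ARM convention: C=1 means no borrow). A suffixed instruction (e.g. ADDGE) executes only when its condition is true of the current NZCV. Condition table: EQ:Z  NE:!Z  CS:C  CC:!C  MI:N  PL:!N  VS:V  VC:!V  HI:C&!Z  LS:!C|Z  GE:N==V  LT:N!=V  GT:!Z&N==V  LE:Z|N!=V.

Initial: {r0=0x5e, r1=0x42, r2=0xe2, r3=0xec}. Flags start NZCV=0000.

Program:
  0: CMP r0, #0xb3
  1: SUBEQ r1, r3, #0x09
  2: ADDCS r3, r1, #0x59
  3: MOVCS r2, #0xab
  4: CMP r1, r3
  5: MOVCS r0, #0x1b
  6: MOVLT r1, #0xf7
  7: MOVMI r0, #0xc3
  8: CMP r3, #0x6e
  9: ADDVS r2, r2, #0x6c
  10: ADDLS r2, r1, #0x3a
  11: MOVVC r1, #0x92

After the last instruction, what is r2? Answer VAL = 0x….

VAL = 0x4e

0: ✓ CMP  NZCV=1001
1: · SUBEQ
2: · ADDCS
3: · MOVCS
4: ✓ CMP  NZCV=0000
5: · MOVCS
6: · MOVLT
7: · MOVMI
8: ✓ CMP  NZCV=0011
9: ✓ ADDVS  r2←0x4e
10: · ADDLS
11: · MOVVC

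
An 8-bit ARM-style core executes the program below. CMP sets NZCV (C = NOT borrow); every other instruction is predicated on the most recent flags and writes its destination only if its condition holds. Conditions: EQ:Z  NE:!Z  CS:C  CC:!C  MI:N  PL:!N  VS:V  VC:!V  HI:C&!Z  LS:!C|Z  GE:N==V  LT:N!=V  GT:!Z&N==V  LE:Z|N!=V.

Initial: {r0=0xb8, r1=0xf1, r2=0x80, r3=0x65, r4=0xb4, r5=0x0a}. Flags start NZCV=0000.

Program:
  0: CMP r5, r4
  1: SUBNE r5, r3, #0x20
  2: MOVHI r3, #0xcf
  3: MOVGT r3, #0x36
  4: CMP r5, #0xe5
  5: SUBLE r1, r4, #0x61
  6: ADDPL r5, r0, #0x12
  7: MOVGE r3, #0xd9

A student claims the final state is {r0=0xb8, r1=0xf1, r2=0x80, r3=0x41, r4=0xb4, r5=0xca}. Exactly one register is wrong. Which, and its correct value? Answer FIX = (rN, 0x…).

FIX = (r3, 0xd9)

[0] flags=0000 → (cmp)
[1] flags=0000 NE?T → r5=0x45
[2] flags=0000 HI?F → skip
[3] flags=0000 GT?T → r3=0x36
[4] flags=0000 → (cmp)
[5] flags=0000 LE?F → skip
[6] flags=0000 PL?T → r5=0xca
[7] flags=0000 GE?T → r3=0xd9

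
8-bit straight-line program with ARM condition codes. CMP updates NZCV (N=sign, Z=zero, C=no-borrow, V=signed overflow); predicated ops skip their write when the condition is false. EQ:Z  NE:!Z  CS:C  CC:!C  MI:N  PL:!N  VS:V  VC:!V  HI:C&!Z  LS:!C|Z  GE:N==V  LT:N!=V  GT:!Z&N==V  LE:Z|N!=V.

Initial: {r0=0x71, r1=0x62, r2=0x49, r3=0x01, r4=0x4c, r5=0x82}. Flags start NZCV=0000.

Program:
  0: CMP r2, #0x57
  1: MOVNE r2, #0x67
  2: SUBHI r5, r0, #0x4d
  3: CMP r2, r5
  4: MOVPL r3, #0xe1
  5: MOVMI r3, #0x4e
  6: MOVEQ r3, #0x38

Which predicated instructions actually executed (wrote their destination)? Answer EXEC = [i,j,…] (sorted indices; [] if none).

[0] flags=1000 → (cmp)
[1] flags=1000 NE?T → r2=0x67
[2] flags=1000 HI?F → skip
[3] flags=1001 → (cmp)
[4] flags=1001 PL?F → skip
[5] flags=1001 MI?T → r3=0x4e
[6] flags=1001 EQ?F → skip

EXEC = [1,5]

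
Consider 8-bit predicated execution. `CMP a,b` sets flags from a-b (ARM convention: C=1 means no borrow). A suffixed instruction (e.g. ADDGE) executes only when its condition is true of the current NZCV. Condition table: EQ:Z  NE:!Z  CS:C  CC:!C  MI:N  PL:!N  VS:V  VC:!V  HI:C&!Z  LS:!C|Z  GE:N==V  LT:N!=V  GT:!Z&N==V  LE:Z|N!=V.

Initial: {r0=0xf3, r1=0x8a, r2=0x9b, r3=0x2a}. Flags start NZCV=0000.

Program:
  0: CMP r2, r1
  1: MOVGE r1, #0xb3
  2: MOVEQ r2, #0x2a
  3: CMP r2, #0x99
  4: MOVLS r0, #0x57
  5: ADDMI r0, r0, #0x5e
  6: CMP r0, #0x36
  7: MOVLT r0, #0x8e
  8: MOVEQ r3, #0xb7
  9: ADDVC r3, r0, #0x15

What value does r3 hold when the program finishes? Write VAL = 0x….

VAL = 0xa3

0: ✓ CMP  NZCV=0010
1: ✓ MOVGE  r1←0xb3
2: · MOVEQ
3: ✓ CMP  NZCV=0010
4: · MOVLS
5: · ADDMI
6: ✓ CMP  NZCV=1010
7: ✓ MOVLT  r0←0x8e
8: · MOVEQ
9: ✓ ADDVC  r3←0xa3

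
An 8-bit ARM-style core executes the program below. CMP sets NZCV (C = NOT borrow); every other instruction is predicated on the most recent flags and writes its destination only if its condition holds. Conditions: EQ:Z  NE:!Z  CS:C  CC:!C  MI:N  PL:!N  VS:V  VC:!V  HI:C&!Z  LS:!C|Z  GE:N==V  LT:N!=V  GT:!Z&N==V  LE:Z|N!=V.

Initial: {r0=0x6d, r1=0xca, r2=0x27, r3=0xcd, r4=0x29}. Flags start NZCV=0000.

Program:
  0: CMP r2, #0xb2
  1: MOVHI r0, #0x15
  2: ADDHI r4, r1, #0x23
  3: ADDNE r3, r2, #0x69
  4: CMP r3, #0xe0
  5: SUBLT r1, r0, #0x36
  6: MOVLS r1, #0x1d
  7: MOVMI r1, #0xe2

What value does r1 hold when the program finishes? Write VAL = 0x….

VAL = 0xe2

[0] flags=0000 → (cmp)
[1] flags=0000 HI?F → skip
[2] flags=0000 HI?F → skip
[3] flags=0000 NE?T → r3=0x90
[4] flags=1000 → (cmp)
[5] flags=1000 LT?T → r1=0x37
[6] flags=1000 LS?T → r1=0x1d
[7] flags=1000 MI?T → r1=0xe2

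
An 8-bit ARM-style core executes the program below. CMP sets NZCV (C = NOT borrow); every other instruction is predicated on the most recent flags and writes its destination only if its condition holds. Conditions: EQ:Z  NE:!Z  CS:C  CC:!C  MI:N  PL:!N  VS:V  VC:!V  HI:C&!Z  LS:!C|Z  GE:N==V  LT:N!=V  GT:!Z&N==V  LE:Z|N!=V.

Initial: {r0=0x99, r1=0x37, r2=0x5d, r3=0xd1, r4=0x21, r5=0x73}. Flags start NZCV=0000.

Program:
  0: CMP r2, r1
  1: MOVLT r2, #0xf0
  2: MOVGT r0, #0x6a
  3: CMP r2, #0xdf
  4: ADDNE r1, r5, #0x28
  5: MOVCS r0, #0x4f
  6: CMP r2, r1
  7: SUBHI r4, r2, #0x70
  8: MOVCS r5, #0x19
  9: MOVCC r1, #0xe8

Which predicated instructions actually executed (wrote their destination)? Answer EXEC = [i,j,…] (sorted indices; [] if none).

[0] flags=0010 → (cmp)
[1] flags=0010 LT?F → skip
[2] flags=0010 GT?T → r0=0x6a
[3] flags=0000 → (cmp)
[4] flags=0000 NE?T → r1=0x9b
[5] flags=0000 CS?F → skip
[6] flags=1001 → (cmp)
[7] flags=1001 HI?F → skip
[8] flags=1001 CS?F → skip
[9] flags=1001 CC?T → r1=0xe8

EXEC = [2,4,9]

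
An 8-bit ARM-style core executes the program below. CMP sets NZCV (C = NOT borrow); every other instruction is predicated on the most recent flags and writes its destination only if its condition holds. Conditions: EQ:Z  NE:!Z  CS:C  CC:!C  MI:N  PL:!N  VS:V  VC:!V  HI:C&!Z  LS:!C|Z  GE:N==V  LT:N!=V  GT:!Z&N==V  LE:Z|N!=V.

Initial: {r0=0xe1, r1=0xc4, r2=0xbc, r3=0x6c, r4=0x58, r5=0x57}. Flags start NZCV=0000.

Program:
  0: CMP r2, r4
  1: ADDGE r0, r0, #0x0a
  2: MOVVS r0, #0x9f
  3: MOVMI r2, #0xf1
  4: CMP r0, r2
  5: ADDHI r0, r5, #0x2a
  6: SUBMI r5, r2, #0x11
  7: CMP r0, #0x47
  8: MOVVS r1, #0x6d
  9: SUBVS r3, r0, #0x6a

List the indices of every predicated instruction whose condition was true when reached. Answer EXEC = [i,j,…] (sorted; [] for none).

EXEC = [2,6,8,9]

[0] flags=0011 → (cmp)
[1] flags=0011 GE?F → skip
[2] flags=0011 VS?T → r0=0x9f
[3] flags=0011 MI?F → skip
[4] flags=1000 → (cmp)
[5] flags=1000 HI?F → skip
[6] flags=1000 MI?T → r5=0xab
[7] flags=0011 → (cmp)
[8] flags=0011 VS?T → r1=0x6d
[9] flags=0011 VS?T → r3=0x35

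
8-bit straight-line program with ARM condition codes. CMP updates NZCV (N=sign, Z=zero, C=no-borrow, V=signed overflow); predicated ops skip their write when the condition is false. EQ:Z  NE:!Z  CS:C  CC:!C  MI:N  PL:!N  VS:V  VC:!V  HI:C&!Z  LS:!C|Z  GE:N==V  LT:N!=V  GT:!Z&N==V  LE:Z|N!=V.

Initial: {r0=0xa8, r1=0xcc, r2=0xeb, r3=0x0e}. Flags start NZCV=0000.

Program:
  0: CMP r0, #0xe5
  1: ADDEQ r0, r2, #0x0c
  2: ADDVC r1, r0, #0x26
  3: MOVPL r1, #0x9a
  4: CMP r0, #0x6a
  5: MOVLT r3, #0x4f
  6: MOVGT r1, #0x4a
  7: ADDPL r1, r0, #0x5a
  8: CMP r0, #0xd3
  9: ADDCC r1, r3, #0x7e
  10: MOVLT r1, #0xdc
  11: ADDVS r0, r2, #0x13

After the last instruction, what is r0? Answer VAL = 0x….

[0] flags=1000 → (cmp)
[1] flags=1000 EQ?F → skip
[2] flags=1000 VC?T → r1=0xce
[3] flags=1000 PL?F → skip
[4] flags=0011 → (cmp)
[5] flags=0011 LT?T → r3=0x4f
[6] flags=0011 GT?F → skip
[7] flags=0011 PL?T → r1=0x02
[8] flags=1000 → (cmp)
[9] flags=1000 CC?T → r1=0xcd
[10] flags=1000 LT?T → r1=0xdc
[11] flags=1000 VS?F → skip

VAL = 0xa8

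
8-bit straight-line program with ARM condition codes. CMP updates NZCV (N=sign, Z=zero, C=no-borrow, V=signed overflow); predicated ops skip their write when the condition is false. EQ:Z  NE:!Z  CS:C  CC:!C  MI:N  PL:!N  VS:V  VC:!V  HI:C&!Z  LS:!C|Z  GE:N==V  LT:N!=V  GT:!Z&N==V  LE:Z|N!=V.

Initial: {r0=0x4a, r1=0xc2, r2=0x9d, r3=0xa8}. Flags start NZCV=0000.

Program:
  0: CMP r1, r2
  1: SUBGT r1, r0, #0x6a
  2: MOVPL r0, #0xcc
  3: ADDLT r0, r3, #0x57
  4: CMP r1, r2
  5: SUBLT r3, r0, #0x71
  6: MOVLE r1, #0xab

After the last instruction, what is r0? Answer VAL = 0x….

[0] flags=0010 → (cmp)
[1] flags=0010 GT?T → r1=0xe0
[2] flags=0010 PL?T → r0=0xcc
[3] flags=0010 LT?F → skip
[4] flags=0010 → (cmp)
[5] flags=0010 LT?F → skip
[6] flags=0010 LE?F → skip

VAL = 0xcc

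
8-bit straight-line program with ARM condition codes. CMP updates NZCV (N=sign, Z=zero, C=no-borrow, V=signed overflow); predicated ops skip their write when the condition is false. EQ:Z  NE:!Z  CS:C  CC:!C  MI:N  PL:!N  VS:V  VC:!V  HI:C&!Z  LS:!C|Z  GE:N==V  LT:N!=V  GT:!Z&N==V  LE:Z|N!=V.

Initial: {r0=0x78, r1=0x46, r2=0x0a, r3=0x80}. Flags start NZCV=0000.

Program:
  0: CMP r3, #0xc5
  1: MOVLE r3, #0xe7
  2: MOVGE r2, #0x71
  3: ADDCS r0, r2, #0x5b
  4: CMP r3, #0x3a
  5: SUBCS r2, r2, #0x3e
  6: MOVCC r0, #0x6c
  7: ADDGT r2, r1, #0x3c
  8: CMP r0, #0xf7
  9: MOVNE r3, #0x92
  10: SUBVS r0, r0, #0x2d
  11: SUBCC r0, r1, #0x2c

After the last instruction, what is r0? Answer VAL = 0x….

VAL = 0x1a

[0] flags=1000 → (cmp)
[1] flags=1000 LE?T → r3=0xe7
[2] flags=1000 GE?F → skip
[3] flags=1000 CS?F → skip
[4] flags=1010 → (cmp)
[5] flags=1010 CS?T → r2=0xcc
[6] flags=1010 CC?F → skip
[7] flags=1010 GT?F → skip
[8] flags=1001 → (cmp)
[9] flags=1001 NE?T → r3=0x92
[10] flags=1001 VS?T → r0=0x4b
[11] flags=1001 CC?T → r0=0x1a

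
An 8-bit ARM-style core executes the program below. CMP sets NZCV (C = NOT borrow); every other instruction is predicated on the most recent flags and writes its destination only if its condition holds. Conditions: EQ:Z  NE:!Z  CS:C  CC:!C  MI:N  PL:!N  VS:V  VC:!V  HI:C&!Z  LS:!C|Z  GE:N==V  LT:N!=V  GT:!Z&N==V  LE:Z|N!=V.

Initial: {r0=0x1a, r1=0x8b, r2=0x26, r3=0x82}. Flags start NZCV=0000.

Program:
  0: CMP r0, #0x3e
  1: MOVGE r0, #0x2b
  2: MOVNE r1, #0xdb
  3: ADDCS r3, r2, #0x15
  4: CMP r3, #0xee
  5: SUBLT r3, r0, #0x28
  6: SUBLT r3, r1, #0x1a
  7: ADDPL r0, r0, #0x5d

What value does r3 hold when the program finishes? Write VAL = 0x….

VAL = 0xc1

0: ✓ CMP  NZCV=1000
1: · MOVGE
2: ✓ MOVNE  r1←0xdb
3: · ADDCS
4: ✓ CMP  NZCV=1000
5: ✓ SUBLT  r3←0xf2
6: ✓ SUBLT  r3←0xc1
7: · ADDPL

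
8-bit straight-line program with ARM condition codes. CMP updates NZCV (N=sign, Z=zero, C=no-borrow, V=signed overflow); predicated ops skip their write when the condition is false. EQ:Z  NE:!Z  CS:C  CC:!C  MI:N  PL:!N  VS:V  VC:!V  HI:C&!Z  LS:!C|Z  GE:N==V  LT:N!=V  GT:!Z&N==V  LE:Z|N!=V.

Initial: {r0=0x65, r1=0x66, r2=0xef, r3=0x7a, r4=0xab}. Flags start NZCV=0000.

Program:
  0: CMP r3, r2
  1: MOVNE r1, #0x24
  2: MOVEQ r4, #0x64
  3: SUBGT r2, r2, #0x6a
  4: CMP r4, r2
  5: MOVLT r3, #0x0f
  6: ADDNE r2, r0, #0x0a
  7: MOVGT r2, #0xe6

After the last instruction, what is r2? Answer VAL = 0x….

[0] flags=1001 → (cmp)
[1] flags=1001 NE?T → r1=0x24
[2] flags=1001 EQ?F → skip
[3] flags=1001 GT?T → r2=0x85
[4] flags=0010 → (cmp)
[5] flags=0010 LT?F → skip
[6] flags=0010 NE?T → r2=0x6f
[7] flags=0010 GT?T → r2=0xe6

VAL = 0xe6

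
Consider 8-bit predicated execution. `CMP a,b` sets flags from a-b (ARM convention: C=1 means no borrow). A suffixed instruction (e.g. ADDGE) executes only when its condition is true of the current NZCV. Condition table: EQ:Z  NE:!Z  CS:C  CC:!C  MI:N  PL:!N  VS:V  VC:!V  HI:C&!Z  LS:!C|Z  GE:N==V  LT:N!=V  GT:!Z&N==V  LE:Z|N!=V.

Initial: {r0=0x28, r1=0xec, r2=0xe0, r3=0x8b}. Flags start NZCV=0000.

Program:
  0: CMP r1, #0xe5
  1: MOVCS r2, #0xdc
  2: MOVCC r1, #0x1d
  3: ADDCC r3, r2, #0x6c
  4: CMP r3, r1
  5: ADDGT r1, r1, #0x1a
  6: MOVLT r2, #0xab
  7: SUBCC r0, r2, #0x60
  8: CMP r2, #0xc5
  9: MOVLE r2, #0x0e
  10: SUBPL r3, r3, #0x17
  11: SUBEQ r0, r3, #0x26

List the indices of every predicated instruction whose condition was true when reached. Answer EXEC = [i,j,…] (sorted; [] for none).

EXEC = [1,6,7,9]

[0] flags=0010 → (cmp)
[1] flags=0010 CS?T → r2=0xdc
[2] flags=0010 CC?F → skip
[3] flags=0010 CC?F → skip
[4] flags=1000 → (cmp)
[5] flags=1000 GT?F → skip
[6] flags=1000 LT?T → r2=0xab
[7] flags=1000 CC?T → r0=0x4b
[8] flags=1000 → (cmp)
[9] flags=1000 LE?T → r2=0x0e
[10] flags=1000 PL?F → skip
[11] flags=1000 EQ?F → skip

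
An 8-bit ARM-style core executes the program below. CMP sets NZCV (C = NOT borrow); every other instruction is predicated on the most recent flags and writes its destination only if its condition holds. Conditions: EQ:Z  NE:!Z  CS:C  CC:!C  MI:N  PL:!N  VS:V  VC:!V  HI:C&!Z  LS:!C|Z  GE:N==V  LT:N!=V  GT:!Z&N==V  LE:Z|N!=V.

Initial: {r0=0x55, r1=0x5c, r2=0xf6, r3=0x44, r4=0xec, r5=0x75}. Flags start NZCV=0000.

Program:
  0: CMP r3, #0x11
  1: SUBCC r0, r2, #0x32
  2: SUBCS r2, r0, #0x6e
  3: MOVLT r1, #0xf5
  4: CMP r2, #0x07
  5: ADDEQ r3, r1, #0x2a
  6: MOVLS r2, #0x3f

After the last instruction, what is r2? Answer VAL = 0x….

0: ✓ CMP  NZCV=0010
1: · SUBCC
2: ✓ SUBCS  r2←0xe7
3: · MOVLT
4: ✓ CMP  NZCV=1010
5: · ADDEQ
6: · MOVLS

VAL = 0xe7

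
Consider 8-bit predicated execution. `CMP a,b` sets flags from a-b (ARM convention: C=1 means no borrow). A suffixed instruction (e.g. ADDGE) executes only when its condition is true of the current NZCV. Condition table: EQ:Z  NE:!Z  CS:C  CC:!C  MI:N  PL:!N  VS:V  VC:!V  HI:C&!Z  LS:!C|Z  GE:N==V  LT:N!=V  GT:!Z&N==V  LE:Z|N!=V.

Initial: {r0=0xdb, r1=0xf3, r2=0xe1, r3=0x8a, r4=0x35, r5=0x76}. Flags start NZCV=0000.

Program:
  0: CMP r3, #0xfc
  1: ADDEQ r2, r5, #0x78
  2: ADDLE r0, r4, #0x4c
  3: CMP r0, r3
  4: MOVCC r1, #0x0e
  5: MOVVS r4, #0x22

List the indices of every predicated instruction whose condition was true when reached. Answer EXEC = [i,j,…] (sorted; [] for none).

[0] flags=1000 → (cmp)
[1] flags=1000 EQ?F → skip
[2] flags=1000 LE?T → r0=0x81
[3] flags=1000 → (cmp)
[4] flags=1000 CC?T → r1=0x0e
[5] flags=1000 VS?F → skip

EXEC = [2,4]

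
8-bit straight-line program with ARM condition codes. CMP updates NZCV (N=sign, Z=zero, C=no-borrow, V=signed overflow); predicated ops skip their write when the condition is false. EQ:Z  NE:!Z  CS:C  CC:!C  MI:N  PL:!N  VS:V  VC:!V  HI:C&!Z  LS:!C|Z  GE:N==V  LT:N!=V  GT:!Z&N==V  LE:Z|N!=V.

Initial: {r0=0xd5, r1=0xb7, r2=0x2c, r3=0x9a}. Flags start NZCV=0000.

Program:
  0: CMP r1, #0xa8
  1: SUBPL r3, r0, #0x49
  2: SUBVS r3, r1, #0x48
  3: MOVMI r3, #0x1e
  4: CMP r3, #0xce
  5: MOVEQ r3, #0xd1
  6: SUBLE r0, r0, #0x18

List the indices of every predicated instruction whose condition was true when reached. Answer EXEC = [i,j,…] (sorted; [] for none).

EXEC = [1,6]

0: ✓ CMP  NZCV=0010
1: ✓ SUBPL  r3←0x8c
2: · SUBVS
3: · MOVMI
4: ✓ CMP  NZCV=1000
5: · MOVEQ
6: ✓ SUBLE  r0←0xbd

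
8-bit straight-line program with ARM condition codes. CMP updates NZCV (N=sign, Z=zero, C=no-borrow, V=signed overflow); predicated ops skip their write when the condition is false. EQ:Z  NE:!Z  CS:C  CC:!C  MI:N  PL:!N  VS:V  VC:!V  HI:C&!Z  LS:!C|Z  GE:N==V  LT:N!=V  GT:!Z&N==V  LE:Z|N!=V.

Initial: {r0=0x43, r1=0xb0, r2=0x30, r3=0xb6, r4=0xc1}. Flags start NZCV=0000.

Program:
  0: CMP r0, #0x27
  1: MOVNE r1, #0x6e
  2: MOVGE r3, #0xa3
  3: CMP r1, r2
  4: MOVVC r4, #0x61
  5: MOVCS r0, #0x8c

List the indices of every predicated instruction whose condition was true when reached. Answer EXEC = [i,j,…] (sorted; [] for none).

0: ✓ CMP  NZCV=0010
1: ✓ MOVNE  r1←0x6e
2: ✓ MOVGE  r3←0xa3
3: ✓ CMP  NZCV=0010
4: ✓ MOVVC  r4←0x61
5: ✓ MOVCS  r0←0x8c

EXEC = [1,2,4,5]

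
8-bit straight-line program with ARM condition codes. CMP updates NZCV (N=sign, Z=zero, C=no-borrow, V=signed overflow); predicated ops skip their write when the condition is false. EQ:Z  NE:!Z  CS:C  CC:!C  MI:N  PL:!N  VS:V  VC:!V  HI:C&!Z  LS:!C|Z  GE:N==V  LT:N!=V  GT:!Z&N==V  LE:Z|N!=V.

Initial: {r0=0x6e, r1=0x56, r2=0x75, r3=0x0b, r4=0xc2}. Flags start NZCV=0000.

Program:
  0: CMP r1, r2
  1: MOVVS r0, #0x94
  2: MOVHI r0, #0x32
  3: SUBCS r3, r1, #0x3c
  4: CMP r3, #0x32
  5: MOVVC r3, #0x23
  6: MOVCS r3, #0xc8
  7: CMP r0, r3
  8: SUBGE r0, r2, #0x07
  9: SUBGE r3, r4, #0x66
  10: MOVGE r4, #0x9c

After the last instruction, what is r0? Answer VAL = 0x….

[0] flags=1000 → (cmp)
[1] flags=1000 VS?F → skip
[2] flags=1000 HI?F → skip
[3] flags=1000 CS?F → skip
[4] flags=1000 → (cmp)
[5] flags=1000 VC?T → r3=0x23
[6] flags=1000 CS?F → skip
[7] flags=0010 → (cmp)
[8] flags=0010 GE?T → r0=0x6e
[9] flags=0010 GE?T → r3=0x5c
[10] flags=0010 GE?T → r4=0x9c

VAL = 0x6e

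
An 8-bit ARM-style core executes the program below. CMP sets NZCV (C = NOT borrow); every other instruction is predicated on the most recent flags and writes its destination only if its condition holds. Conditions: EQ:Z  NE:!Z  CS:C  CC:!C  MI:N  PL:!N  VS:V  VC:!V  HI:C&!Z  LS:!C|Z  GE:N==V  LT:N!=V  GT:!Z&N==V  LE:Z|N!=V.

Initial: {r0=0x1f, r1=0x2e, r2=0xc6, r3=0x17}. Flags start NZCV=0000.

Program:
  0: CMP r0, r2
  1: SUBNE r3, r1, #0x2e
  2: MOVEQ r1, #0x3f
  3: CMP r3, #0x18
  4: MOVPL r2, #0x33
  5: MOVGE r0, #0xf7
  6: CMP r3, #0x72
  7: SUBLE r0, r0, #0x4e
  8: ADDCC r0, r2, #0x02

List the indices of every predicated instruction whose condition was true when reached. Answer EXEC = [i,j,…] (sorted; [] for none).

[0] flags=0000 → (cmp)
[1] flags=0000 NE?T → r3=0x00
[2] flags=0000 EQ?F → skip
[3] flags=1000 → (cmp)
[4] flags=1000 PL?F → skip
[5] flags=1000 GE?F → skip
[6] flags=1000 → (cmp)
[7] flags=1000 LE?T → r0=0xd1
[8] flags=1000 CC?T → r0=0xc8

EXEC = [1,7,8]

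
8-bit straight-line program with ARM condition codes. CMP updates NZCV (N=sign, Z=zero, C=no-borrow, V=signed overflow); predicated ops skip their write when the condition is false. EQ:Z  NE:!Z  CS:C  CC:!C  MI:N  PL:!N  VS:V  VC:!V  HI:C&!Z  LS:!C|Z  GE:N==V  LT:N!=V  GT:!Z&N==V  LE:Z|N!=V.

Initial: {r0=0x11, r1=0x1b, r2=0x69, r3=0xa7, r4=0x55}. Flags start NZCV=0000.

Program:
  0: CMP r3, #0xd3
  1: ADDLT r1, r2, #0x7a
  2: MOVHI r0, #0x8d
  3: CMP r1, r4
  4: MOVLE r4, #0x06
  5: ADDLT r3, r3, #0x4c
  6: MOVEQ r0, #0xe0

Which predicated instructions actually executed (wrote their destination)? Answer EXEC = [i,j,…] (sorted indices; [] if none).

[0] flags=1000 → (cmp)
[1] flags=1000 LT?T → r1=0xe3
[2] flags=1000 HI?F → skip
[3] flags=1010 → (cmp)
[4] flags=1010 LE?T → r4=0x06
[5] flags=1010 LT?T → r3=0xf3
[6] flags=1010 EQ?F → skip

EXEC = [1,4,5]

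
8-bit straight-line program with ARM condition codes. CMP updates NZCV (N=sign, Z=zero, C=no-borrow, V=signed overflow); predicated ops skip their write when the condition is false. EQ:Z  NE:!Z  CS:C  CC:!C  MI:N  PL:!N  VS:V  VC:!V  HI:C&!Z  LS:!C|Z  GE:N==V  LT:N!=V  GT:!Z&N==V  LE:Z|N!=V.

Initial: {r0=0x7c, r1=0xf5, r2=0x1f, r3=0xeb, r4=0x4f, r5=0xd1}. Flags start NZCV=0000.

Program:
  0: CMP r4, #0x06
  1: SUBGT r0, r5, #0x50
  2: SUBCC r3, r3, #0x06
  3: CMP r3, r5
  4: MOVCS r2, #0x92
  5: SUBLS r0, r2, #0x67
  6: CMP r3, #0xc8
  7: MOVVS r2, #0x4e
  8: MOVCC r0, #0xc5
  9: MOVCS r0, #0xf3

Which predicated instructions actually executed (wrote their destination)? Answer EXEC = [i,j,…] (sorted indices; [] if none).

0: ✓ CMP  NZCV=0010
1: ✓ SUBGT  r0←0x81
2: · SUBCC
3: ✓ CMP  NZCV=0010
4: ✓ MOVCS  r2←0x92
5: · SUBLS
6: ✓ CMP  NZCV=0010
7: · MOVVS
8: · MOVCC
9: ✓ MOVCS  r0←0xf3

EXEC = [1,4,9]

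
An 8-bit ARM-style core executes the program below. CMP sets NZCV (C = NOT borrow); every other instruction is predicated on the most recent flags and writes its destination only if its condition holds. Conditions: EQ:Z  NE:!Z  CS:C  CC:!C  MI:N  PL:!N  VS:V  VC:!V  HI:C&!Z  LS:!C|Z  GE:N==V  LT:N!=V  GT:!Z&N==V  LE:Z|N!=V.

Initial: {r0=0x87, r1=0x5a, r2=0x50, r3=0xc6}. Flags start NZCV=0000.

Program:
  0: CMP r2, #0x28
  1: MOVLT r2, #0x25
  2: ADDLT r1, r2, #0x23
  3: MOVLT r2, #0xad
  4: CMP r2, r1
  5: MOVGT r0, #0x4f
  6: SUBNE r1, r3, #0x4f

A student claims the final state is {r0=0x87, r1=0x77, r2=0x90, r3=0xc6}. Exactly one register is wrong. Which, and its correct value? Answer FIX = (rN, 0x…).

FIX = (r2, 0x50)

0: ✓ CMP  NZCV=0010
1: · MOVLT
2: · ADDLT
3: · MOVLT
4: ✓ CMP  NZCV=1000
5: · MOVGT
6: ✓ SUBNE  r1←0x77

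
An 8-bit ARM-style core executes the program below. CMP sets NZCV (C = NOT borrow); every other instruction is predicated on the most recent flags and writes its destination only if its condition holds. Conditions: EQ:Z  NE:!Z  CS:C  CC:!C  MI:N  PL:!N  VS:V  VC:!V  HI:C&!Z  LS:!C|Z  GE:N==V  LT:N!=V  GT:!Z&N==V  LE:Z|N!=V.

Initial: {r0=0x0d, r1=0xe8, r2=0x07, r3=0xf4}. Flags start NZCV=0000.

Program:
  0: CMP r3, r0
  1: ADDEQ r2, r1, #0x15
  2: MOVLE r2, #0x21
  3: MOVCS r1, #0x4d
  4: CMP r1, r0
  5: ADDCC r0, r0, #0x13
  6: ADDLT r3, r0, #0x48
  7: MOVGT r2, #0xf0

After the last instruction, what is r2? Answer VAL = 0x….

VAL = 0xf0

0: ✓ CMP  NZCV=1010
1: · ADDEQ
2: ✓ MOVLE  r2←0x21
3: ✓ MOVCS  r1←0x4d
4: ✓ CMP  NZCV=0010
5: · ADDCC
6: · ADDLT
7: ✓ MOVGT  r2←0xf0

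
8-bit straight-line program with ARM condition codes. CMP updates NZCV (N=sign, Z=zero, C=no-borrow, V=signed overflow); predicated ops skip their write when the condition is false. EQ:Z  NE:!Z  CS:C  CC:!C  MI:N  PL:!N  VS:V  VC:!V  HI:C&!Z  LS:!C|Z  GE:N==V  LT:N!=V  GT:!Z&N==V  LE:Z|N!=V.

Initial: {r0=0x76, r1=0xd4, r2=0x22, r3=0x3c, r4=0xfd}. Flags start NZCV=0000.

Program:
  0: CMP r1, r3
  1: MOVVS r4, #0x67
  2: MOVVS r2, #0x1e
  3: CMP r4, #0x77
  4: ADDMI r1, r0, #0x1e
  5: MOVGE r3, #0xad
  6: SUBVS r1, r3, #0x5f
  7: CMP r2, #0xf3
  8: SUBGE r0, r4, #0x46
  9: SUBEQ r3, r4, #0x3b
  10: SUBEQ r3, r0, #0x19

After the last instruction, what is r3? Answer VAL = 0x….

VAL = 0x3c

[0] flags=1010 → (cmp)
[1] flags=1010 VS?F → skip
[2] flags=1010 VS?F → skip
[3] flags=1010 → (cmp)
[4] flags=1010 MI?T → r1=0x94
[5] flags=1010 GE?F → skip
[6] flags=1010 VS?F → skip
[7] flags=0000 → (cmp)
[8] flags=0000 GE?T → r0=0xb7
[9] flags=0000 EQ?F → skip
[10] flags=0000 EQ?F → skip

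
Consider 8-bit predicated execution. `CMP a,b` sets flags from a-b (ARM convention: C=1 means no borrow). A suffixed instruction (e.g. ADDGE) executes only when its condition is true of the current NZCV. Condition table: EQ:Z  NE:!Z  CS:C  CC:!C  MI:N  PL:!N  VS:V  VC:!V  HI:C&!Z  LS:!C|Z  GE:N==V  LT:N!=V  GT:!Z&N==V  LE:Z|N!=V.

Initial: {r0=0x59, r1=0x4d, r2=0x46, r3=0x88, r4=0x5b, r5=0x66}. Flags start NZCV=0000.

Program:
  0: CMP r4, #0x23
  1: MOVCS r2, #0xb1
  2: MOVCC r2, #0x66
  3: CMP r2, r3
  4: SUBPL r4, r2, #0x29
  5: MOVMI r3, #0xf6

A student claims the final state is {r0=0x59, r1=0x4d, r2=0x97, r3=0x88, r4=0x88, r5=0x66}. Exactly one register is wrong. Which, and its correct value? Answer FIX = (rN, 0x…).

[0] flags=0010 → (cmp)
[1] flags=0010 CS?T → r2=0xb1
[2] flags=0010 CC?F → skip
[3] flags=0010 → (cmp)
[4] flags=0010 PL?T → r4=0x88
[5] flags=0010 MI?F → skip

FIX = (r2, 0xb1)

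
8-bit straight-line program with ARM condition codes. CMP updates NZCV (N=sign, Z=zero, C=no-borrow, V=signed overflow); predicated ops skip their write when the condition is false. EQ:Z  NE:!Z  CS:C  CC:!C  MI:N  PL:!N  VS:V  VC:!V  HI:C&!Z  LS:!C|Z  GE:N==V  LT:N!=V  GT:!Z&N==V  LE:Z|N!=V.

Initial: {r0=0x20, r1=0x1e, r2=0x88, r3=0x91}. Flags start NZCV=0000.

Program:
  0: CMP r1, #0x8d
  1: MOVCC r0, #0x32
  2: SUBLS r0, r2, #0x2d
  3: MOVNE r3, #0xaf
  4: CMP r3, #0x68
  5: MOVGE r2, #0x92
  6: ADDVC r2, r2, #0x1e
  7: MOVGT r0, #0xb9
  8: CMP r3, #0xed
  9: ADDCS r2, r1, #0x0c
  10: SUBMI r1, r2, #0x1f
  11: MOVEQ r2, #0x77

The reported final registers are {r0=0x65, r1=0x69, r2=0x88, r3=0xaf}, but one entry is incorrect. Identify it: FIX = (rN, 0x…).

FIX = (r0, 0x5b)

0: ✓ CMP  NZCV=1001
1: ✓ MOVCC  r0←0x32
2: ✓ SUBLS  r0←0x5b
3: ✓ MOVNE  r3←0xaf
4: ✓ CMP  NZCV=0011
5: · MOVGE
6: · ADDVC
7: · MOVGT
8: ✓ CMP  NZCV=1000
9: · ADDCS
10: ✓ SUBMI  r1←0x69
11: · MOVEQ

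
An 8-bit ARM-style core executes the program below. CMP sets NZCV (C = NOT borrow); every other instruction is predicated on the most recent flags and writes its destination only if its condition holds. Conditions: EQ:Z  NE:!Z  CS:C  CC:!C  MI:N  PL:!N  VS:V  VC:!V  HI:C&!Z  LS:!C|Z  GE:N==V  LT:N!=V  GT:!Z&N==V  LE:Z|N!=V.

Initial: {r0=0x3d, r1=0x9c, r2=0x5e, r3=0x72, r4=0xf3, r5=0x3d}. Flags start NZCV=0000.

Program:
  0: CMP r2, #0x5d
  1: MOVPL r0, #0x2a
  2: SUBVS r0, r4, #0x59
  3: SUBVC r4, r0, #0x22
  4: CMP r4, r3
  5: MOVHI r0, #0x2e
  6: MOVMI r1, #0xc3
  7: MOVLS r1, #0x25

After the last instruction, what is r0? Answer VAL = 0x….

0: ✓ CMP  NZCV=0010
1: ✓ MOVPL  r0←0x2a
2: · SUBVS
3: ✓ SUBVC  r4←0x08
4: ✓ CMP  NZCV=1000
5: · MOVHI
6: ✓ MOVMI  r1←0xc3
7: ✓ MOVLS  r1←0x25

VAL = 0x2a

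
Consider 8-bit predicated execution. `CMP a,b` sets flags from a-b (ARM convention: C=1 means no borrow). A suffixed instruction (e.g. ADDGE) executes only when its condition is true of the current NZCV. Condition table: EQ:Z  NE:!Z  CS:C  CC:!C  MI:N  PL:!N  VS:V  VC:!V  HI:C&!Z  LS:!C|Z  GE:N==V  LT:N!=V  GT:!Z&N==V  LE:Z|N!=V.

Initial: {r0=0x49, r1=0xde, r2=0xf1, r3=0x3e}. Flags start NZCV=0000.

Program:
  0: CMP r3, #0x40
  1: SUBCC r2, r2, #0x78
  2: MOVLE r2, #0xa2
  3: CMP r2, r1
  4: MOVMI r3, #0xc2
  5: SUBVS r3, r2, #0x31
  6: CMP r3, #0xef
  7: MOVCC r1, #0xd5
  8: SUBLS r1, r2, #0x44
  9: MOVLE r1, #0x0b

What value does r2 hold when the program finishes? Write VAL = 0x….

0: ✓ CMP  NZCV=1000
1: ✓ SUBCC  r2←0x79
2: ✓ MOVLE  r2←0xa2
3: ✓ CMP  NZCV=1000
4: ✓ MOVMI  r3←0xc2
5: · SUBVS
6: ✓ CMP  NZCV=1000
7: ✓ MOVCC  r1←0xd5
8: ✓ SUBLS  r1←0x5e
9: ✓ MOVLE  r1←0x0b

VAL = 0xa2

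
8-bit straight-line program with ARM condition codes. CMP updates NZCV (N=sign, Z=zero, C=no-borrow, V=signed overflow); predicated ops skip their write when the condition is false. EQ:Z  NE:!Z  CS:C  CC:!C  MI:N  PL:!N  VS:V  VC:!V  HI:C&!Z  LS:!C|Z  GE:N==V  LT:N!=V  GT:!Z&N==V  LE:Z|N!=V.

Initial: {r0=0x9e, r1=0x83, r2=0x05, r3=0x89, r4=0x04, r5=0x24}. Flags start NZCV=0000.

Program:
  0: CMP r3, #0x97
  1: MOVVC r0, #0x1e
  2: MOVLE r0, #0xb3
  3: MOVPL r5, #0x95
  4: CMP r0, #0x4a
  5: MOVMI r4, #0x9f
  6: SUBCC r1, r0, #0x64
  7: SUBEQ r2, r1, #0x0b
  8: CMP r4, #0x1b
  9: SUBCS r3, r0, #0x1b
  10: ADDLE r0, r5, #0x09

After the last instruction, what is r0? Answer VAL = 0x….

[0] flags=1000 → (cmp)
[1] flags=1000 VC?T → r0=0x1e
[2] flags=1000 LE?T → r0=0xb3
[3] flags=1000 PL?F → skip
[4] flags=0011 → (cmp)
[5] flags=0011 MI?F → skip
[6] flags=0011 CC?F → skip
[7] flags=0011 EQ?F → skip
[8] flags=1000 → (cmp)
[9] flags=1000 CS?F → skip
[10] flags=1000 LE?T → r0=0x2d

VAL = 0x2d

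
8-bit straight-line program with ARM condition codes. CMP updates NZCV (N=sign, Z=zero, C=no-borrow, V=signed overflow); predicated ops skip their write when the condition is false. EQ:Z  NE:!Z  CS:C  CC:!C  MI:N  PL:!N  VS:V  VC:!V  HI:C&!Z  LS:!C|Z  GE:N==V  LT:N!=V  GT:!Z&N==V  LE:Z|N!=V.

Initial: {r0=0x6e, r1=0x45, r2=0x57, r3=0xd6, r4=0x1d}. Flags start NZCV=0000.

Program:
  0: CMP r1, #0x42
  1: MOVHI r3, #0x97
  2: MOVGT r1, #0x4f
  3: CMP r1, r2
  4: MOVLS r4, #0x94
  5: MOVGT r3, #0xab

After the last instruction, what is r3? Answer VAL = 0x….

VAL = 0x97

[0] flags=0010 → (cmp)
[1] flags=0010 HI?T → r3=0x97
[2] flags=0010 GT?T → r1=0x4f
[3] flags=1000 → (cmp)
[4] flags=1000 LS?T → r4=0x94
[5] flags=1000 GT?F → skip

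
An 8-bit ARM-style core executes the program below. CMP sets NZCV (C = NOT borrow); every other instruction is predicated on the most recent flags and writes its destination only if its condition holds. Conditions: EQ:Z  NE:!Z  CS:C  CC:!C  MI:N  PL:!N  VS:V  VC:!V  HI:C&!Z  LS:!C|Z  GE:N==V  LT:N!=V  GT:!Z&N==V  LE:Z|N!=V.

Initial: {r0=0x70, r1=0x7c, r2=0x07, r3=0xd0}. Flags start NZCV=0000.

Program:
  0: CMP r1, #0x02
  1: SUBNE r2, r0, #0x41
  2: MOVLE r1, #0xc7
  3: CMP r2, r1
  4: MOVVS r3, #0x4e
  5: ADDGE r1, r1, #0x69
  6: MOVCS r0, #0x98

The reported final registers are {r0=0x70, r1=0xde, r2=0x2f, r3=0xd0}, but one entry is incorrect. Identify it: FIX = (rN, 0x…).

FIX = (r1, 0x7c)

[0] flags=0010 → (cmp)
[1] flags=0010 NE?T → r2=0x2f
[2] flags=0010 LE?F → skip
[3] flags=1000 → (cmp)
[4] flags=1000 VS?F → skip
[5] flags=1000 GE?F → skip
[6] flags=1000 CS?F → skip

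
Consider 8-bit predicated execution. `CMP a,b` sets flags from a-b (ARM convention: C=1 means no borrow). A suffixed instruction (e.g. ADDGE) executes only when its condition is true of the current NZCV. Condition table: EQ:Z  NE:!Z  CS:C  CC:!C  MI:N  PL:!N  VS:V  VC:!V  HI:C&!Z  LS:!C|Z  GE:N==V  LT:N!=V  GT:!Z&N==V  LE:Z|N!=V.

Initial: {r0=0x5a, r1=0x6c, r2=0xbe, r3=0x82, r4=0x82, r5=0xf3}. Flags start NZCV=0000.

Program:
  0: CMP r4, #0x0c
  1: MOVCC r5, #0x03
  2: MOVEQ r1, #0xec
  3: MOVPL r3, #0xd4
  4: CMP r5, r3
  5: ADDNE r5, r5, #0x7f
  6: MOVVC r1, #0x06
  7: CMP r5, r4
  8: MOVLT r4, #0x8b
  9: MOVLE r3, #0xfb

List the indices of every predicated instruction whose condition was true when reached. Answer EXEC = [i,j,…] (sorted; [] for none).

0: ✓ CMP  NZCV=0011
1: · MOVCC
2: · MOVEQ
3: ✓ MOVPL  r3←0xd4
4: ✓ CMP  NZCV=0010
5: ✓ ADDNE  r5←0x72
6: ✓ MOVVC  r1←0x06
7: ✓ CMP  NZCV=1001
8: · MOVLT
9: · MOVLE

EXEC = [3,5,6]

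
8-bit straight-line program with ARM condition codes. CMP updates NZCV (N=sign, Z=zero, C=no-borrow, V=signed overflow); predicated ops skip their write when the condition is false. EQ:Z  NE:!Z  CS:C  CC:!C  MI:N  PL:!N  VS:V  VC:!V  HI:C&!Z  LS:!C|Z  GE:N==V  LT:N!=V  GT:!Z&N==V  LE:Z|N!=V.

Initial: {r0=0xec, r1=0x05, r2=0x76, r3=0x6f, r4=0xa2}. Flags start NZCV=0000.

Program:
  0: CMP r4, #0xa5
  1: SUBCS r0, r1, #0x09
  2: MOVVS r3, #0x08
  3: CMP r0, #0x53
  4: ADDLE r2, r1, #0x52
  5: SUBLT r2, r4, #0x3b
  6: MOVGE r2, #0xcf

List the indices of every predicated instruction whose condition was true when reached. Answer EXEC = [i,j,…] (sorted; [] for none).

0: ✓ CMP  NZCV=1000
1: · SUBCS
2: · MOVVS
3: ✓ CMP  NZCV=1010
4: ✓ ADDLE  r2←0x57
5: ✓ SUBLT  r2←0x67
6: · MOVGE

EXEC = [4,5]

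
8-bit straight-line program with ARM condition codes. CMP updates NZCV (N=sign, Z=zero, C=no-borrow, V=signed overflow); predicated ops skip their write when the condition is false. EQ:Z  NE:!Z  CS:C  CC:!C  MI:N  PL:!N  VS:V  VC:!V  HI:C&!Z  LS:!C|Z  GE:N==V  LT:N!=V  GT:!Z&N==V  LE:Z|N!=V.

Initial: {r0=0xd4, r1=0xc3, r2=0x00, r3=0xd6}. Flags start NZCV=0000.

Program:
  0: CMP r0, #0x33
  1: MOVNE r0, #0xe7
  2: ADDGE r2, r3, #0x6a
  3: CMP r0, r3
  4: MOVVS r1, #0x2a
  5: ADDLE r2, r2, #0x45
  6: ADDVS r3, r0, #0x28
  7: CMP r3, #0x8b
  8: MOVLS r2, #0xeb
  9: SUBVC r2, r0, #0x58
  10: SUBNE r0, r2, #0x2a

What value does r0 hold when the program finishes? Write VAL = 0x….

VAL = 0x65

0: ✓ CMP  NZCV=1010
1: ✓ MOVNE  r0←0xe7
2: · ADDGE
3: ✓ CMP  NZCV=0010
4: · MOVVS
5: · ADDLE
6: · ADDVS
7: ✓ CMP  NZCV=0010
8: · MOVLS
9: ✓ SUBVC  r2←0x8f
10: ✓ SUBNE  r0←0x65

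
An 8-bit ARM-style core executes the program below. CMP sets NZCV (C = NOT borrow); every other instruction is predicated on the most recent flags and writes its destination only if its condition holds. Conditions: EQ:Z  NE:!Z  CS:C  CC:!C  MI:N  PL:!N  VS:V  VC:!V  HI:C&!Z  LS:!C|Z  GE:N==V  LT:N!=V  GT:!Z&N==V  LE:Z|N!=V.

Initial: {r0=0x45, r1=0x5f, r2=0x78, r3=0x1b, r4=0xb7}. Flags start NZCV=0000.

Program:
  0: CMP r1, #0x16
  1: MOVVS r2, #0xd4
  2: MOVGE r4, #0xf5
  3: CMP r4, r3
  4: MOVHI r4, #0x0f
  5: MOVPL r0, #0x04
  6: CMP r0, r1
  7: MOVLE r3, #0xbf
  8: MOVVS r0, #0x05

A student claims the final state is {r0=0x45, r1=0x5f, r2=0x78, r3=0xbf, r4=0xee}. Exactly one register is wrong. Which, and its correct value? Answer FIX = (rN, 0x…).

FIX = (r4, 0x0f)

0: ✓ CMP  NZCV=0010
1: · MOVVS
2: ✓ MOVGE  r4←0xf5
3: ✓ CMP  NZCV=1010
4: ✓ MOVHI  r4←0x0f
5: · MOVPL
6: ✓ CMP  NZCV=1000
7: ✓ MOVLE  r3←0xbf
8: · MOVVS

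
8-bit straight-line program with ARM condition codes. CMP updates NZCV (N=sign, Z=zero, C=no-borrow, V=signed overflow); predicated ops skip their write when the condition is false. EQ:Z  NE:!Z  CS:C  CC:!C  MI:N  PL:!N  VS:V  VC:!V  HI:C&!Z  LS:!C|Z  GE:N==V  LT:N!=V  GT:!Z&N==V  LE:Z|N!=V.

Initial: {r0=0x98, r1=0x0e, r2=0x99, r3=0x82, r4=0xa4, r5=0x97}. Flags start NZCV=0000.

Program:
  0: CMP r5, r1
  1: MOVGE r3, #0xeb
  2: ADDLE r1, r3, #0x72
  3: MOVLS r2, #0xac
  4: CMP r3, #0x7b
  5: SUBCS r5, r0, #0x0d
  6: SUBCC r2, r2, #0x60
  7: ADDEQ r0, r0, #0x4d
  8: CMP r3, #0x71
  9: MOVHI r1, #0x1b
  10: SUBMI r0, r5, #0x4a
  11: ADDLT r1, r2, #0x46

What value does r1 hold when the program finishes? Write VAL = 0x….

0: ✓ CMP  NZCV=1010
1: · MOVGE
2: ✓ ADDLE  r1←0xf4
3: · MOVLS
4: ✓ CMP  NZCV=0011
5: ✓ SUBCS  r5←0x8b
6: · SUBCC
7: · ADDEQ
8: ✓ CMP  NZCV=0011
9: ✓ MOVHI  r1←0x1b
10: · SUBMI
11: ✓ ADDLT  r1←0xdf

VAL = 0xdf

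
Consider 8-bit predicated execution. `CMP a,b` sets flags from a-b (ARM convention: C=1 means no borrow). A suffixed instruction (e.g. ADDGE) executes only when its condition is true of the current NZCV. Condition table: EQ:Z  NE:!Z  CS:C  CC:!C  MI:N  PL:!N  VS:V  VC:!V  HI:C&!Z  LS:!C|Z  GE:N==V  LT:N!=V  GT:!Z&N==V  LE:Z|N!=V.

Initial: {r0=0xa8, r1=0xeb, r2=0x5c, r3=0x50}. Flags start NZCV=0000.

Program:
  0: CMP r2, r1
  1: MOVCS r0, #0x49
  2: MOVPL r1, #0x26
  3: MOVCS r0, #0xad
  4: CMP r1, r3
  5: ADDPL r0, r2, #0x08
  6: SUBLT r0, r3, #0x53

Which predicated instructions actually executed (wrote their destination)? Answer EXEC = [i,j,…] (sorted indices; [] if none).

[0] flags=0000 → (cmp)
[1] flags=0000 CS?F → skip
[2] flags=0000 PL?T → r1=0x26
[3] flags=0000 CS?F → skip
[4] flags=1000 → (cmp)
[5] flags=1000 PL?F → skip
[6] flags=1000 LT?T → r0=0xfd

EXEC = [2,6]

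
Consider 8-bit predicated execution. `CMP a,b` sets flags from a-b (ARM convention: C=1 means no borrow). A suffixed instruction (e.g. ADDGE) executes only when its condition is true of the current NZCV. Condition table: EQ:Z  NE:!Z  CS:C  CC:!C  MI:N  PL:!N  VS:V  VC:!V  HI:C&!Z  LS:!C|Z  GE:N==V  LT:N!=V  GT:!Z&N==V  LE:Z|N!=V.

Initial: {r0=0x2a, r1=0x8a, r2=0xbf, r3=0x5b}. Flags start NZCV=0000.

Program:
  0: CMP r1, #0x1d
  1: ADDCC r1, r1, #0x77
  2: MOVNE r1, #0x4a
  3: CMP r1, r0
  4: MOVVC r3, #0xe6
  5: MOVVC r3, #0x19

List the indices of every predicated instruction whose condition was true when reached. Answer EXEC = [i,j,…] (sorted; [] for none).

EXEC = [2,4,5]

0: ✓ CMP  NZCV=0011
1: · ADDCC
2: ✓ MOVNE  r1←0x4a
3: ✓ CMP  NZCV=0010
4: ✓ MOVVC  r3←0xe6
5: ✓ MOVVC  r3←0x19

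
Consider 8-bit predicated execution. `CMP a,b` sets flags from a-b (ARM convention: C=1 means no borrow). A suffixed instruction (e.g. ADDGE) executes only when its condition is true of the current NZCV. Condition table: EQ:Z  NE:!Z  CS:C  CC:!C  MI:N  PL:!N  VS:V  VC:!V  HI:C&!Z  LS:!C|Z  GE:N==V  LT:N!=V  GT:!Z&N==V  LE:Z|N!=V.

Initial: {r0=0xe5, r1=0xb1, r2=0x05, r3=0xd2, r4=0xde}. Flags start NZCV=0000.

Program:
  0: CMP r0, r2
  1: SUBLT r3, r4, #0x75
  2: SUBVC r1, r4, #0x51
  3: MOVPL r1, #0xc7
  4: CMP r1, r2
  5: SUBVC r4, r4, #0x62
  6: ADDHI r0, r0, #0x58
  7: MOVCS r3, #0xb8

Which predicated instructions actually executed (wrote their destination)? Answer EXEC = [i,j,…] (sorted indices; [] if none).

EXEC = [1,2,5,6,7]

[0] flags=1010 → (cmp)
[1] flags=1010 LT?T → r3=0x69
[2] flags=1010 VC?T → r1=0x8d
[3] flags=1010 PL?F → skip
[4] flags=1010 → (cmp)
[5] flags=1010 VC?T → r4=0x7c
[6] flags=1010 HI?T → r0=0x3d
[7] flags=1010 CS?T → r3=0xb8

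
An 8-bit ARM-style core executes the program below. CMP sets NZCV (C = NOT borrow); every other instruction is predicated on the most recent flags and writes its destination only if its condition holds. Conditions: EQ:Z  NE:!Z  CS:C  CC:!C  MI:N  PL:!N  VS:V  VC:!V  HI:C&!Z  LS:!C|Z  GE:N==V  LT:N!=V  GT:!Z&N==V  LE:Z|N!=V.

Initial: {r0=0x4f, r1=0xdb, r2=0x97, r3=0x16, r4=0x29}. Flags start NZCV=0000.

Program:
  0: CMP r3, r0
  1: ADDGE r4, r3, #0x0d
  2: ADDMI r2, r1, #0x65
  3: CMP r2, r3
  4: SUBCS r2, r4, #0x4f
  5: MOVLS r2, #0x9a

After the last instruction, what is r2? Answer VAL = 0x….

VAL = 0xda

0: ✓ CMP  NZCV=1000
1: · ADDGE
2: ✓ ADDMI  r2←0x40
3: ✓ CMP  NZCV=0010
4: ✓ SUBCS  r2←0xda
5: · MOVLS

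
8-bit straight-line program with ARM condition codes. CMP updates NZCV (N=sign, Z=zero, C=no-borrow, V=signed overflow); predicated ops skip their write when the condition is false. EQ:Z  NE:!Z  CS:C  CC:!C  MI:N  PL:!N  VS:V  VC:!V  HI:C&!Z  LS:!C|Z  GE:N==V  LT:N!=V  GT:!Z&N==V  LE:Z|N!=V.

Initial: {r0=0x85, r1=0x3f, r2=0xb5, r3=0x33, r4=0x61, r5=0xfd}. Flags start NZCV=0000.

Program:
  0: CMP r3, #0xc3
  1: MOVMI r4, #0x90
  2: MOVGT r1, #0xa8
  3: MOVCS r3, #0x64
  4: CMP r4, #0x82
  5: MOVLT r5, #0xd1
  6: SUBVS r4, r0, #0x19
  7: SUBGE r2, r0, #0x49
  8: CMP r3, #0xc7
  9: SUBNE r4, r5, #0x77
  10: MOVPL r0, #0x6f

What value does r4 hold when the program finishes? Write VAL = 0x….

VAL = 0x86

[0] flags=0000 → (cmp)
[1] flags=0000 MI?F → skip
[2] flags=0000 GT?T → r1=0xa8
[3] flags=0000 CS?F → skip
[4] flags=1001 → (cmp)
[5] flags=1001 LT?F → skip
[6] flags=1001 VS?T → r4=0x6c
[7] flags=1001 GE?T → r2=0x3c
[8] flags=0000 → (cmp)
[9] flags=0000 NE?T → r4=0x86
[10] flags=0000 PL?T → r0=0x6f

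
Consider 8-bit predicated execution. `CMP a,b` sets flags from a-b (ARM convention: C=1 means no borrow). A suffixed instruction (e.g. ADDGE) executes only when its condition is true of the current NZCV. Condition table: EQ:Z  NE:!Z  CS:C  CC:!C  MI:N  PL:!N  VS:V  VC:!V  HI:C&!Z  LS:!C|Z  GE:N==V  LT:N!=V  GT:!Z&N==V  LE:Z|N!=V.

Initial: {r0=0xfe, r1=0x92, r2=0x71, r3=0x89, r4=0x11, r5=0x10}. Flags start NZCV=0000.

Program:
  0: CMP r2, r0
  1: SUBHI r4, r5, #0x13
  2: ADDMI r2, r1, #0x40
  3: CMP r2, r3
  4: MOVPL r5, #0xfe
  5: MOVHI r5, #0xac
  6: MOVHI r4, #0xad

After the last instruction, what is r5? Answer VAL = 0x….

VAL = 0x10

0: ✓ CMP  NZCV=0000
1: · SUBHI
2: · ADDMI
3: ✓ CMP  NZCV=1001
4: · MOVPL
5: · MOVHI
6: · MOVHI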